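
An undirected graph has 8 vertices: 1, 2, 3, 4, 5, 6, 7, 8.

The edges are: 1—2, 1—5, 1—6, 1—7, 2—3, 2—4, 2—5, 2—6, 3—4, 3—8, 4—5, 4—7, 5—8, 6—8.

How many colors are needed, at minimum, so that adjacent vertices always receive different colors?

3

2, 4, 5 are mutually adjacent, so at least 3 colors are needed.
A valid assignment using 3 colors: 1=blue, 2=red, 3=green, 4=blue, 5=green, 6=green, 7=red, 8=red. Every edge joins two different colors.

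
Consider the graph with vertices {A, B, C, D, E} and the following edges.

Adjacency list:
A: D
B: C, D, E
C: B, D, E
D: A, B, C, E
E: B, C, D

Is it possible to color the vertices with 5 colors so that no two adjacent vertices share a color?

The chromatic number is 4. B, C, D, E are pairwise adjacent (a clique of size 4), so at least 4 colors are needed.
4 colors suffice: A=blue, B=yellow, C=blue, D=red, E=green.
Since 5 ≥ 4, a proper 5-coloring certainly exists.

Yes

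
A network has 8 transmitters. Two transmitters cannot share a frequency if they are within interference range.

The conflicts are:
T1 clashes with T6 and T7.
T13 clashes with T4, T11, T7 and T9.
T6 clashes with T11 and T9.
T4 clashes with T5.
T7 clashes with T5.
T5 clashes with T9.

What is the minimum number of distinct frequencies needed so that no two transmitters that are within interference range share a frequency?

The cycle T7-T13-T11-T6-T1-T7 has odd length 5, so it cannot be 2-colored; at least 3 frequencies are needed.
A valid assignment using 3 frequencies: T1=3, T13=1, T6=1, T4=2, T11=2, T7=2, T5=1, T9=2. No two conflicting transmitters share a frequency.

3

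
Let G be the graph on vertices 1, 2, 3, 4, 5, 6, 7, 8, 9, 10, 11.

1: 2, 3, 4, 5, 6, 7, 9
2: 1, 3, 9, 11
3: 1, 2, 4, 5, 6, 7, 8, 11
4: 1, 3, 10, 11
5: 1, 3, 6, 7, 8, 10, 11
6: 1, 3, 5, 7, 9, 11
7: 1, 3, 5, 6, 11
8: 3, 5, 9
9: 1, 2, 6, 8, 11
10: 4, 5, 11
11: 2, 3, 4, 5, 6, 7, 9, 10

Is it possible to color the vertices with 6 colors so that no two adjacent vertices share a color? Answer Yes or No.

Yes

The chromatic number is 5. 3, 5, 6, 7, 11 form a clique, so at least 5 colors are needed.
One proper 5-coloring: 1=a, 2=c, 3=b, 4=c, 5=c, 6=d, 7=e, 8=a, 9=b, 10=b, 11=a.
Since 6 ≥ 5, a proper 6-coloring certainly exists.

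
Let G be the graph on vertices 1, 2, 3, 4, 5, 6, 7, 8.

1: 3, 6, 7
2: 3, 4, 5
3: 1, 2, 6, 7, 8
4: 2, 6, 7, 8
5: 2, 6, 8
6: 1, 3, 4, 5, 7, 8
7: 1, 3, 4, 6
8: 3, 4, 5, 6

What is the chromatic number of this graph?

4

1, 3, 6, 7 form a clique, so at least 4 colors are needed.
One proper 4-coloring: 1=yellow, 2=red, 3=blue, 4=blue, 5=blue, 6=red, 7=green, 8=green. No two adjacent vertices share a color.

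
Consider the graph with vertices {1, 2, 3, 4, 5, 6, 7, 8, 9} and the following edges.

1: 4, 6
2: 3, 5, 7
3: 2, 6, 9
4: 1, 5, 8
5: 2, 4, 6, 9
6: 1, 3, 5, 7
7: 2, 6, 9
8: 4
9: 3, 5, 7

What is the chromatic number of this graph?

1 and 6 are adjacent, so at least 2 colors are needed.
2 colors suffice: color red → {2, 4, 6, 9}; color blue → {1, 3, 5, 7, 8}. Every edge joins two different colors.

2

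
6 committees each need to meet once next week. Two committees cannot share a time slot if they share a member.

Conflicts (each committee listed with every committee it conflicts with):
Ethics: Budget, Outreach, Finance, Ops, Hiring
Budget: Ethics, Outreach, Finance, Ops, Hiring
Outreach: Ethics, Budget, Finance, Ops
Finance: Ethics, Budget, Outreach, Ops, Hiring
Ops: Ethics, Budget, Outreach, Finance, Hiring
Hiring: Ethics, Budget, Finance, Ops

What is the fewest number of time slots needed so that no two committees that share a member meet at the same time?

Ethics, Budget, Finance, Ops, Hiring pairwise conflict, so at least 5 time slots are needed.
5 time slots suffice: time slot 1 → {Budget}; time slot 2 → {Ethics}; time slot 3 → {Ops}; time slot 4 → {Finance}; time slot 5 → {Outreach, Hiring}. Each listed conflict is separated.

5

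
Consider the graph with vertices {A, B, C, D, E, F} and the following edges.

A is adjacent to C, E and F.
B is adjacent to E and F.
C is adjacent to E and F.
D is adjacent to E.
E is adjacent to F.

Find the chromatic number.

4

A, C, E, F are pairwise adjacent (a clique of size 4), so at least 4 colors are needed.
4 colors suffice: A=3, B=3, C=4, D=2, E=1, F=2. Each edge has distinct colors on its endpoints.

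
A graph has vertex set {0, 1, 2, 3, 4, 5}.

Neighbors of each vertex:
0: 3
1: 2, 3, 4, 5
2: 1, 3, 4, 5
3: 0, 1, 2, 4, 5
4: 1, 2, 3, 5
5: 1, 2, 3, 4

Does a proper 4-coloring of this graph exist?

1, 2, 3, 4, 5 are pairwise adjacent (a clique of size 5), so at least 5 colors are needed.
So 4 colors are not enough.

No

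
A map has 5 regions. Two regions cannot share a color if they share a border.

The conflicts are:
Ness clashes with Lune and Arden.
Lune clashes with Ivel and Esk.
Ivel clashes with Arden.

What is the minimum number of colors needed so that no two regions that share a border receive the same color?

Ivel and Arden conflict, so at least 2 colors are needed.
2 colors suffice: Ness=2, Lune=1, Ivel=2, Esk=2, Arden=1. No two conflicting regions share a color.

2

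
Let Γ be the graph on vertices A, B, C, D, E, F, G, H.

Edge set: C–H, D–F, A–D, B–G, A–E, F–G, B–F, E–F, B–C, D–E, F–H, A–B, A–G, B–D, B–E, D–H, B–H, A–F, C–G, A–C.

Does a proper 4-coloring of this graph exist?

A, B, D, E, F are pairwise adjacent (a clique of size 5), so at least 5 colors are needed.
So 4 colors are not enough.

No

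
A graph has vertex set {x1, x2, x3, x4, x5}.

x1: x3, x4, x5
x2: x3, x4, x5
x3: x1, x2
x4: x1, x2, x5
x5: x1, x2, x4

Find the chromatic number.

x1, x4, x5 form a triangle, so at least 3 colors are needed.
3 colors suffice: color 1 → {x1, x2}; color 2 → {x3, x5}; color 3 → {x4}. Each edge has distinct colors on its endpoints.

3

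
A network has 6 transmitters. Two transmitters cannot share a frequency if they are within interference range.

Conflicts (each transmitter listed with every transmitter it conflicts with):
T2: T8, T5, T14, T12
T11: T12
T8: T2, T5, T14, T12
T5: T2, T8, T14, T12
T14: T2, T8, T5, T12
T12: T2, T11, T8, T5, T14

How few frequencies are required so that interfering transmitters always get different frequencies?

T2, T8, T5, T14, T12 are mutually in conflict, so at least 5 frequencies are needed.
5 frequencies suffice: frequency 1 → {T12}; frequency 2 → {T2, T11}; frequency 3 → {T8}; frequency 4 → {T14}; frequency 5 → {T5}. Each listed conflict is separated.

5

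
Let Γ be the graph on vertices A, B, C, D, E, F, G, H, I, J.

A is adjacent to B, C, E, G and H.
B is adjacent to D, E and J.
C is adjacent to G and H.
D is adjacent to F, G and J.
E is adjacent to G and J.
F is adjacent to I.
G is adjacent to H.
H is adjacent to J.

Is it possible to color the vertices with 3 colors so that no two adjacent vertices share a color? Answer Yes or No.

No

A, C, G, H are pairwise adjacent (a clique of size 4), so at least 4 colors are needed.
So 3 colors are not enough.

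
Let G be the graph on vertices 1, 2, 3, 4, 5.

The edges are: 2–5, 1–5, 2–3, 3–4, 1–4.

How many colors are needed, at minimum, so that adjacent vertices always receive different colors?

The cycle 2-5-1-4-3-2 has odd length 5, so it cannot be 2-colored; at least 3 colors are needed.
3 colors suffice: color a → {1, 2}; color b → {4, 5}; color c → {3}. Every edge joins two different colors.

3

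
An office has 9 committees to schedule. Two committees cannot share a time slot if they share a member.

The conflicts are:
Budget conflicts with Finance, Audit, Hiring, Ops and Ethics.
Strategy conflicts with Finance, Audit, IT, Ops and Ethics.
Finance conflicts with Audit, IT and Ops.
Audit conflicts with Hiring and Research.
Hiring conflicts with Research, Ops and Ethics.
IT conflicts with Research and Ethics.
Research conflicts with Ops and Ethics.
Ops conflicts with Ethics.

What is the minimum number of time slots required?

Budget, Hiring, Ops, Ethics are mutually in conflict, so at least 4 time slots are needed.
4 time slots suffice: time slot 1 → {Finance, Ethics}; time slot 2 → {Audit, IT, Ops}; time slot 3 → {Strategy, Hiring}; time slot 4 → {Budget, Research}. Each listed conflict is separated.

4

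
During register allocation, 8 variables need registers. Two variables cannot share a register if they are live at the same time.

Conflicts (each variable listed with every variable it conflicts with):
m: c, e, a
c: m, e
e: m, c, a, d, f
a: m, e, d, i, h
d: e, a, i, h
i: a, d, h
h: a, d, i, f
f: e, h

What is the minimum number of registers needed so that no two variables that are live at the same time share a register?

a, d, i, h are mutually in conflict, so at least 4 registers are needed.
4 registers suffice: register 1 → {e, h}; register 2 → {c, a, f}; register 3 → {m, d}; register 4 → {i}. No two conflicting variables share a register.

4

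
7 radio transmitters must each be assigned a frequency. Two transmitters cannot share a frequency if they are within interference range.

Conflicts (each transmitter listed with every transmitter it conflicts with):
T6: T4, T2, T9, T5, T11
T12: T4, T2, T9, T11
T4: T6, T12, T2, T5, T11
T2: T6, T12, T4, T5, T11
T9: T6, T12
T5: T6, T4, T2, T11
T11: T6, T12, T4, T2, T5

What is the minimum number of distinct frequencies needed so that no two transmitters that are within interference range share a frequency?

5

T6, T4, T2, T5, T11 pairwise conflict, so at least 5 frequencies are needed.
A valid assignment using 5 frequencies: T6=1, T12=1, T4=4, T2=2, T9=2, T5=5, T11=3. Each listed conflict is separated.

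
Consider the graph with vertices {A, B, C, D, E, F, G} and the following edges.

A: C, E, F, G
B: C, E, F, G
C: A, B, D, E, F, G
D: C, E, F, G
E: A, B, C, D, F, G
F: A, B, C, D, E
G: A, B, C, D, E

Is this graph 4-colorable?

The chromatic number is 4. B, C, E, G form a clique, so at least 4 colors are needed.
4 colors suffice: color 1 → {E}; color 2 → {C}; color 3 → {F, G}; color 4 → {A, B, D}.
That is already a proper 4-coloring.

Yes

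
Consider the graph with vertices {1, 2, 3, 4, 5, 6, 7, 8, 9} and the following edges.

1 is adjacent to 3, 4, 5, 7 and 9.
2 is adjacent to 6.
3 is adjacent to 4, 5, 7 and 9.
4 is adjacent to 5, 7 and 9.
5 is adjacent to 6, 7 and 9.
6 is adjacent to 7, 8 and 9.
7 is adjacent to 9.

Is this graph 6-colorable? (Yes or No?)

Yes

The chromatic number is 6. 1, 3, 4, 5, 7, 9 form a clique, so at least 6 colors are needed.
6 colors suffice: color a → {2, 5, 8}; color b → {9}; color c → {7}; color d → {1, 6}; color e → {3}; color f → {4}.
That is already a proper 6-coloring.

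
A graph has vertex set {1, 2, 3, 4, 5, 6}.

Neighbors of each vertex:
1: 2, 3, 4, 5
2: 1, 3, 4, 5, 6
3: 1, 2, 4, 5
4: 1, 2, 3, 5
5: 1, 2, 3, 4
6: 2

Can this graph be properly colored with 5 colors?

The chromatic number is 5. 1, 2, 3, 4, 5 form a clique, so at least 5 colors are needed.
5 colors suffice: color a → {2}; color b → {1, 6}; color c → {3}; color d → {5}; color e → {4}.
That is already a proper 5-coloring.

Yes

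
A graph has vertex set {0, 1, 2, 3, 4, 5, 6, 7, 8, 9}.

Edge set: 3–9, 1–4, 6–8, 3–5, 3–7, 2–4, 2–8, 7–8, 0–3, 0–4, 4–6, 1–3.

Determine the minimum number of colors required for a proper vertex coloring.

1 and 3 are adjacent, so at least 2 colors are needed.
A valid assignment using 2 colors: 0=blue, 1=blue, 2=blue, 3=red, 4=red, 5=blue, 6=blue, 7=blue, 8=red, 9=blue. Every edge joins two different colors.

2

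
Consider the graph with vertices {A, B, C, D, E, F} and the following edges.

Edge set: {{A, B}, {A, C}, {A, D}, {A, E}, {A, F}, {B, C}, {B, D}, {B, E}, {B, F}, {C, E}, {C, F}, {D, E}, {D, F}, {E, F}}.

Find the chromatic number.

5

A, B, D, E, F are pairwise adjacent (a clique of size 5), so at least 5 colors are needed.
5 colors suffice: color 1 → {E}; color 2 → {B}; color 3 → {F}; color 4 → {A}; color 5 → {C, D}. No two adjacent vertices share a color.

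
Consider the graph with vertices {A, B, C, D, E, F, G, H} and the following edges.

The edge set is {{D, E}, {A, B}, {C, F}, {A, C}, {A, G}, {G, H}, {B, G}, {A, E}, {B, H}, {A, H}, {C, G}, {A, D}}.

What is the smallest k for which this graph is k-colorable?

4

A, B, G, H are mutually adjacent (a clique of size 4), so at least 4 colors are needed.
4 colors suffice: A=red, B=green, C=green, D=blue, E=green, F=red, G=blue, H=yellow. Each edge has distinct colors on its endpoints.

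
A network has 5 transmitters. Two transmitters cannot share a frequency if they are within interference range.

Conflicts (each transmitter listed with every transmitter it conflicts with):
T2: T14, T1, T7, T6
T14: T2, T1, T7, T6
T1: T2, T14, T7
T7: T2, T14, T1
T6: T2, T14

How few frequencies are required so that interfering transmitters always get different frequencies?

4

T2, T14, T1, T7 pairwise conflict, so at least 4 frequencies are needed.
A valid assignment using 4 frequencies: T2=1, T14=2, T1=4, T7=3, T6=3. Every pair that conflicts lands in different frequencies.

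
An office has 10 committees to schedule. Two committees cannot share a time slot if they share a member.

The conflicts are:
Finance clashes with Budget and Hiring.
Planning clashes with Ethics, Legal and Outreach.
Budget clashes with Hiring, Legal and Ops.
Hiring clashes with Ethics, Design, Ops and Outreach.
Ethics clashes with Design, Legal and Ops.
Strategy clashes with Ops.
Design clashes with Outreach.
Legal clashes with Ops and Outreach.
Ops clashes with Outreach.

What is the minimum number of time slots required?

3

Hiring, Ops, Outreach pairwise conflict, so at least 3 time slots are needed.
3 time slots suffice: time slot 1 → {Finance, Planning, Design, Ops}; time slot 2 → {Hiring, Strategy, Legal}; time slot 3 → {Budget, Ethics, Outreach}. Every pair that conflicts lands in different time slots.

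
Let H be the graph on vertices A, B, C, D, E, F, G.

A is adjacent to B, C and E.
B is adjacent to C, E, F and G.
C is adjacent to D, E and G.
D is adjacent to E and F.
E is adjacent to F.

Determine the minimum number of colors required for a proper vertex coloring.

4

A, B, C, E form a clique, so at least 4 colors are needed.
4 colors suffice: color red → {B, D}; color blue → {E, G}; color green → {C, F}; color yellow → {A}. Every edge joins two different colors.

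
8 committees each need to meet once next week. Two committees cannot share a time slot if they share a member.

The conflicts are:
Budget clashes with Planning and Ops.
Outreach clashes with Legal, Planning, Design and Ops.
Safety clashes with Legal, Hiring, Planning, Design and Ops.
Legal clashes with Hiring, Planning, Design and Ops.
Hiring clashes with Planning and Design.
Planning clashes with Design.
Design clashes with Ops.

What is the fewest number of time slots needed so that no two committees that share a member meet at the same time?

5

Safety, Legal, Hiring, Planning, Design pairwise conflict, so at least 5 time slots are needed.
5 time slots suffice: Budget=1, Outreach=4, Safety=4, Legal=2, Hiring=5, Planning=3, Design=1, Ops=3. No two conflicting committees share a time slot.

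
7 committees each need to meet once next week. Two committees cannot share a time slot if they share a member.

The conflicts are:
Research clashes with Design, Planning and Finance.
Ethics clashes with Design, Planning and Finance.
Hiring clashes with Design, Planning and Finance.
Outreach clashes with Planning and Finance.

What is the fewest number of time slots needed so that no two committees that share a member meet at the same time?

Research and Finance conflict, so at least 2 time slots are needed.
2 time slots suffice: time slot 1 → {Design, Planning, Finance}; time slot 2 → {Research, Ethics, Hiring, Outreach}. No two conflicting committees share a time slot.

2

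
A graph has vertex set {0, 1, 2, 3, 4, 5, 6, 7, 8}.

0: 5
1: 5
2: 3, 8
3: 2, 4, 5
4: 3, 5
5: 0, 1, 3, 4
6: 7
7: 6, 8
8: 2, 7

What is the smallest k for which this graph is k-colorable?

3

3, 4, 5 form a triangle, so at least 3 colors are needed.
3 colors suffice: 0=blue, 1=blue, 2=red, 3=blue, 4=green, 5=red, 6=blue, 7=red, 8=blue. Each edge has distinct colors on its endpoints.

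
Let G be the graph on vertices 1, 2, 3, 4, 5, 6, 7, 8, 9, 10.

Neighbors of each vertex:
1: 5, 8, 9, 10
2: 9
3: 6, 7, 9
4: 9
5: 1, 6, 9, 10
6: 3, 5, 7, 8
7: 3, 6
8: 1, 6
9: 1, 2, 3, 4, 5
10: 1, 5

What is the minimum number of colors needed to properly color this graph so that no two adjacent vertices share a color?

3

1, 5, 10 are mutually adjacent, so at least 3 colors are needed.
3 colors suffice: 1=b, 2=b, 3=b, 4=b, 5=c, 6=a, 7=c, 8=c, 9=a, 10=a. Every edge joins two different colors.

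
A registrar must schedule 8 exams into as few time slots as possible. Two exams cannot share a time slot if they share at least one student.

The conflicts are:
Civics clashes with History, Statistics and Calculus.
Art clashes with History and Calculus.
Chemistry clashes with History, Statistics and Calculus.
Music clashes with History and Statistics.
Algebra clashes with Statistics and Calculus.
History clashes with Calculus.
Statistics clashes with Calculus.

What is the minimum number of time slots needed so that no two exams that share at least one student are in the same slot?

3

Civics, Statistics, Calculus are mutually in conflict, so at least 3 time slots are needed.
3 time slots suffice: Civics=3, Art=3, Chemistry=3, Music=1, Algebra=3, History=2, Statistics=2, Calculus=1. Each listed conflict is separated.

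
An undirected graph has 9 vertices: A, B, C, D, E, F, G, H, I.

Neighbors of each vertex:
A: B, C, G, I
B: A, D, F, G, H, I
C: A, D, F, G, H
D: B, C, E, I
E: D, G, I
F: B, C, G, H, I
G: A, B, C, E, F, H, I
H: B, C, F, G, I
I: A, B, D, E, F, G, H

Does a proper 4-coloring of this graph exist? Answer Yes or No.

No

B, F, G, H, I form a clique, so at least 5 colors are needed.
So 4 colors are not enough.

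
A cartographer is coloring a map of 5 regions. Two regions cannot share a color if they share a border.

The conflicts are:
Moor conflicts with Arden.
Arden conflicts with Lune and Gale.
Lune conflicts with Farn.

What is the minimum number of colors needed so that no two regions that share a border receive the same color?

2

Moor and Arden conflict, so at least 2 colors are needed.
A valid assignment using 2 colors: Moor=2, Arden=1, Lune=2, Gale=2, Farn=1. Each listed conflict is separated.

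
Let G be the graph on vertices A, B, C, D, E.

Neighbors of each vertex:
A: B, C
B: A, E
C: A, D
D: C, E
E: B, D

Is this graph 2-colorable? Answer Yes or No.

The cycle E-B-A-C-D-E has odd length 5, so it cannot be 2-colored; at least 3 colors are needed.
So 2 colors are not enough.

No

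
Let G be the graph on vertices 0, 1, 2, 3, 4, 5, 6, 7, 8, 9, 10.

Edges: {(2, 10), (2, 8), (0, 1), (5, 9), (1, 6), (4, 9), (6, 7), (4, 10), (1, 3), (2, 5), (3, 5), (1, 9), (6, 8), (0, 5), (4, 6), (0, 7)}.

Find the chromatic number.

The cycle 5-9-4-10-2-5 has odd length 5, so it cannot be 2-colored; at least 3 colors are needed.
One proper 3-coloring: 0=green, 1=blue, 2=blue, 3=green, 4=blue, 5=red, 6=red, 7=blue, 8=green, 9=green, 10=red. No two adjacent vertices share a color.

3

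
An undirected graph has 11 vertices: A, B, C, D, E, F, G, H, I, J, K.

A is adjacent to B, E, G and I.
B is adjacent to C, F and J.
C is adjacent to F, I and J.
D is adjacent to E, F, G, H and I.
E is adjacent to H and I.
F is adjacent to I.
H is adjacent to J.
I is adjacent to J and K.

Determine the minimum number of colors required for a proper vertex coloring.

3

D, F, I are mutually adjacent, so at least 3 colors are needed.
3 colors suffice: color red → {B, G, H, I}; color blue → {A, C, D, K}; color green → {E, F, J}. No two adjacent vertices share a color.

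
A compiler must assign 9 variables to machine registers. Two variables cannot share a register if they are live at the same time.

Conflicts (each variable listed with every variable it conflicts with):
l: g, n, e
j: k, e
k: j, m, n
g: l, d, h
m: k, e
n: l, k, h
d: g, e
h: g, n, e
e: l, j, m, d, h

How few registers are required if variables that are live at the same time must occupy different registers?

3

The cycle j-e-h-n-k-j has odd length 5, so it cannot be 2-colored; at least 3 registers are needed.
3 registers suffice: l=3, j=2, k=1, g=1, m=2, n=2, d=2, h=3, e=1. Every pair that conflicts lands in different registers.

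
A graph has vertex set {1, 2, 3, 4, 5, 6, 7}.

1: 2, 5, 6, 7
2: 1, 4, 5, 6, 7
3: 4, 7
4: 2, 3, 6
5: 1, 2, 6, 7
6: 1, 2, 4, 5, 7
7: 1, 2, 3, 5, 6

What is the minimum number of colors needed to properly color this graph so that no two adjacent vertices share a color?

5

1, 2, 5, 6, 7 are mutually adjacent (a clique of size 5), so at least 5 colors are needed.
5 colors suffice: color red → {2, 3}; color blue → {4, 7}; color green → {6}; color yellow → {5}; color purple → {1}. No two adjacent vertices share a color.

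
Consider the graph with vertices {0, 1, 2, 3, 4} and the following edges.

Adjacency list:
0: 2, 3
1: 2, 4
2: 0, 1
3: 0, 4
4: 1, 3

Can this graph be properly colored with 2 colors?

The cycle 3-4-1-2-0-3 has odd length 5, so it cannot be 2-colored; at least 3 colors are needed.
So 2 colors are not enough.

No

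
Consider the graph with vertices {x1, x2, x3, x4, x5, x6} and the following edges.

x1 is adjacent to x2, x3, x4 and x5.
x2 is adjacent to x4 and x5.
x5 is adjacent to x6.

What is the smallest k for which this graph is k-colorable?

3

x1, x2, x4 form a triangle, so at least 3 colors are needed.
One proper 3-coloring: x1=red, x2=blue, x3=blue, x4=green, x5=green, x6=red. No two adjacent vertices share a color.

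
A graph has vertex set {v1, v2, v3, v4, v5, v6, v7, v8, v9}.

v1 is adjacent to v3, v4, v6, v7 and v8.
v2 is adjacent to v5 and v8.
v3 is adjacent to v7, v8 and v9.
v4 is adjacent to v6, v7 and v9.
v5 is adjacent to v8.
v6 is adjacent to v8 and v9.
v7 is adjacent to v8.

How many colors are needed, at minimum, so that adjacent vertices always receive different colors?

v1, v3, v7, v8 are mutually adjacent (a clique of size 4), so at least 4 colors are needed.
4 colors suffice: v1=2, v2=2, v3=3, v4=1, v5=3, v6=3, v7=4, v8=1, v9=2. Each edge has distinct colors on its endpoints.

4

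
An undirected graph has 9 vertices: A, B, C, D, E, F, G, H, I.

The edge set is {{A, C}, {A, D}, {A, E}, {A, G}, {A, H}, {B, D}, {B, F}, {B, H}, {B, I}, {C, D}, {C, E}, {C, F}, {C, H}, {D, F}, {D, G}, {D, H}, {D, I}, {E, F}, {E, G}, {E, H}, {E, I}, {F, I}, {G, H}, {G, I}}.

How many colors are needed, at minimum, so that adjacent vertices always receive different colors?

4

B, D, F, I form a clique, so at least 4 colors are needed.
4 colors suffice: color 1 → {D, E}; color 2 → {H, I}; color 3 → {B, C, G}; color 4 → {A, F}. Each edge has distinct colors on its endpoints.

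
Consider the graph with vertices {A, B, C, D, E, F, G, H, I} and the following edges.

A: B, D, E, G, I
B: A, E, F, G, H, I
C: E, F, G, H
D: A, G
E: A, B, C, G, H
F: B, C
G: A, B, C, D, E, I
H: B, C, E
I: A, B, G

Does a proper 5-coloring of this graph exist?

The chromatic number is 4. A, B, G, I are pairwise adjacent (a clique of size 4), so at least 4 colors are needed.
4 colors suffice: A=3, B=2, C=2, D=2, E=4, F=1, G=1, H=1, I=4.
Since 5 ≥ 4, a proper 5-coloring certainly exists.

Yes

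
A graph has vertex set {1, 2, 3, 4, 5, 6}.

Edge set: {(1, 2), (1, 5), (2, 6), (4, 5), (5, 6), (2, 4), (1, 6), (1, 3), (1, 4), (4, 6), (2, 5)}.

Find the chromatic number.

1, 2, 4, 5, 6 are pairwise adjacent (a clique of size 5), so at least 5 colors are needed.
5 colors suffice: color a → {1}; color b → {3, 5}; color c → {4}; color d → {2}; color e → {6}. No two adjacent vertices share a color.

5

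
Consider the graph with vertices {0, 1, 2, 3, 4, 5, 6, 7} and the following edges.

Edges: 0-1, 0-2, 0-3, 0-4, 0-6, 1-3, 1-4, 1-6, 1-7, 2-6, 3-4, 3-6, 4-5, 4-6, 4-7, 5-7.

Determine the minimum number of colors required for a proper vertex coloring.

5

0, 1, 3, 4, 6 form a clique, so at least 5 colors are needed.
A valid assignment using 5 colors: 0=green, 1=yellow, 2=red, 3=purple, 4=red, 5=green, 6=blue, 7=blue. Every edge joins two different colors.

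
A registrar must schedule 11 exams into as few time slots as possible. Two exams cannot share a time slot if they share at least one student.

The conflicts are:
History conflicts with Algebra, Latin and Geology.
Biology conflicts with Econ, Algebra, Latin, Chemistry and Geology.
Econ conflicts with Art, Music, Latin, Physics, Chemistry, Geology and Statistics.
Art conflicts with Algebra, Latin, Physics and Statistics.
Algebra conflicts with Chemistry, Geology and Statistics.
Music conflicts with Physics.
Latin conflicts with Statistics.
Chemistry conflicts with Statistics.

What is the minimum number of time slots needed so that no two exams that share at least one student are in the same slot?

Econ, Art, Latin, Statistics are mutually in conflict, so at least 4 time slots are needed.
4 time slots suffice: time slot 1 → {Econ, Algebra}; time slot 2 → {History, Biology, Physics, Statistics}; time slot 3 → {Art, Music, Chemistry, Geology}; time slot 4 → {Latin}. No two conflicting exams share a time slot.

4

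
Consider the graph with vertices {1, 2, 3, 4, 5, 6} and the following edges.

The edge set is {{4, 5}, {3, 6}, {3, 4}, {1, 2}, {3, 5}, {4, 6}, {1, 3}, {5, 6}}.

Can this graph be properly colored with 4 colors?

The chromatic number is 4. 3, 4, 5, 6 are mutually adjacent (a clique of size 4), so at least 4 colors are needed.
4 colors suffice: color a → {2, 3}; color b → {1, 5}; color c → {4}; color d → {6}.
That is already a proper 4-coloring.

Yes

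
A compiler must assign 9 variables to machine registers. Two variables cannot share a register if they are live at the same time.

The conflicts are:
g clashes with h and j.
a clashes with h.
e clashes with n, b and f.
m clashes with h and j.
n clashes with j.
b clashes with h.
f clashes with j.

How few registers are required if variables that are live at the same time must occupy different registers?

2

a and h conflict, so at least 2 registers are needed.
2 registers suffice: register 1 → {e, h, j}; register 2 → {g, a, m, n, b, f}. No two conflicting variables share a register.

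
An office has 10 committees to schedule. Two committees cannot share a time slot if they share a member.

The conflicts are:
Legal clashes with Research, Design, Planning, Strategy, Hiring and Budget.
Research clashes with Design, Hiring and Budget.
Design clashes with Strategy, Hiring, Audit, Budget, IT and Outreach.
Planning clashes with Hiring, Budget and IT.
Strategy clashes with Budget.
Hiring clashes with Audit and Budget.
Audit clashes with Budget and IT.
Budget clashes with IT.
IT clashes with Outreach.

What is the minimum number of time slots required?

5

Legal, Research, Design, Hiring, Budget pairwise conflict, so at least 5 time slots are needed.
5 time slots suffice: time slot 1 → {Design, Planning}; time slot 2 → {Budget, Outreach}; time slot 3 → {Legal, IT}; time slot 4 → {Strategy, Hiring}; time slot 5 → {Research, Audit}. Each listed conflict is separated.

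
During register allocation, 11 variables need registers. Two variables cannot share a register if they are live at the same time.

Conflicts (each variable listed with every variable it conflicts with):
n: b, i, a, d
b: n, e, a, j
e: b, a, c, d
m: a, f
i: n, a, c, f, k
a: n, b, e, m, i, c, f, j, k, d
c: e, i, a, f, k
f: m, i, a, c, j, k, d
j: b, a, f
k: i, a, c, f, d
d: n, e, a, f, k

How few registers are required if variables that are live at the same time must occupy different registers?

i, a, c, f, k are mutually in conflict, so at least 5 registers are needed.
Using 5 registers: n=2, b=3, e=2, m=3, i=3, a=1, c=5, f=2, j=4, k=4, d=3. No two conflicting variables share a register.

5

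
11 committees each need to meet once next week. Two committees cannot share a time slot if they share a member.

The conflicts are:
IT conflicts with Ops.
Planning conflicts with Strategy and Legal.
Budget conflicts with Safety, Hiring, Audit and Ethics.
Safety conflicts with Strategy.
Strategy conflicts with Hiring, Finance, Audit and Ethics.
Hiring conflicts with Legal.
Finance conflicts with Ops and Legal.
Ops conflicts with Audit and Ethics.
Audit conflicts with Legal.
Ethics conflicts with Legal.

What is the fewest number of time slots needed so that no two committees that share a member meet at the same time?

2

Safety and Strategy conflict, so at least 2 time slots are needed.
A valid assignment using 2 time slots: IT=2, Planning=2, Budget=1, Safety=2, Strategy=1, Hiring=2, Finance=2, Ops=1, Audit=2, Ethics=2, Legal=1. No two conflicting committees share a time slot.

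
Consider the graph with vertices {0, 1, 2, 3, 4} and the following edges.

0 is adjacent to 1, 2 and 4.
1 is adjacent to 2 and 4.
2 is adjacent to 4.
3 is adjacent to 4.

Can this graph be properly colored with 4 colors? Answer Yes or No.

The chromatic number is 4. 0, 1, 2, 4 are mutually adjacent (a clique of size 4), so at least 4 colors are needed.
A valid assignment using 4 colors: 0=c, 1=d, 2=b, 3=b, 4=a.
That is already a proper 4-coloring.

Yes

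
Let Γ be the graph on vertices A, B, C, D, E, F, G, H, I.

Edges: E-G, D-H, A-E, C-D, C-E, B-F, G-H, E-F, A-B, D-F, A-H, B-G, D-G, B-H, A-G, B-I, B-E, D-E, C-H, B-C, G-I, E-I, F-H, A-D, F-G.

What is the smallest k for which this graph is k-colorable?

B, E, G, I form a clique, so at least 4 colors are needed.
4 colors suffice: color 1 → {B, D}; color 2 → {C, G}; color 3 → {E, H}; color 4 → {A, F, I}. No two adjacent vertices share a color.

4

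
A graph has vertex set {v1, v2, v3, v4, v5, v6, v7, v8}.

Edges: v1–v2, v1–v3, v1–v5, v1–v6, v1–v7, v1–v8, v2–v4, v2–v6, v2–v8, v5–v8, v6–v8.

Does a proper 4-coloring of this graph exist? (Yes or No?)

Yes

The chromatic number is 4. v1, v2, v6, v8 form a clique, so at least 4 colors are needed.
4 colors suffice: color R → {v1, v4}; color B → {v3, v7, v8}; color G → {v2, v5}; color Y → {v6}.
That is already a proper 4-coloring.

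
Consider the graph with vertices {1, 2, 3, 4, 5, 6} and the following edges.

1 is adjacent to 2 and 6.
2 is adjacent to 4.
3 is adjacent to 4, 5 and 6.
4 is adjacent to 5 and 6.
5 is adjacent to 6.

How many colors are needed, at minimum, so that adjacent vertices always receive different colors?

3, 4, 5, 6 form a clique, so at least 4 colors are needed.
4 colors suffice: color a → {1, 4}; color b → {2, 6}; color c → {3}; color d → {5}. No two adjacent vertices share a color.

4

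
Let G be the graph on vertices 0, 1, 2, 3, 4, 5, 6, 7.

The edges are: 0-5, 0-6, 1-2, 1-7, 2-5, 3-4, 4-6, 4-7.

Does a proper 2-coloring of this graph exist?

The cycle 0-5-2-1-7-4-6-0 has odd length 7, so it cannot be 2-colored; at least 3 colors are needed.
So 2 colors are not enough.

No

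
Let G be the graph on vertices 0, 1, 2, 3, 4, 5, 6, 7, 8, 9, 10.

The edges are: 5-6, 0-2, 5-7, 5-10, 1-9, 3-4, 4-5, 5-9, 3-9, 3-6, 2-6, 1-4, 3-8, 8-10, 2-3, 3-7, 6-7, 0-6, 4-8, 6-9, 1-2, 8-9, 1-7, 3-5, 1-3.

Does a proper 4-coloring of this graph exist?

The chromatic number is 4. 3, 5, 6, 7 form a clique, so at least 4 colors are needed.
4 colors suffice: color red → {0, 3, 10}; color blue → {1, 6, 8}; color green → {2, 5}; color yellow → {4, 7, 9}.
That is already a proper 4-coloring.

Yes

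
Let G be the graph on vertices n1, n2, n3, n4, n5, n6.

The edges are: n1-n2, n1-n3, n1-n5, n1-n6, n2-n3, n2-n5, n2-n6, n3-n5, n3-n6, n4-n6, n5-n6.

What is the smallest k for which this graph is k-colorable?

n1, n2, n3, n5, n6 are pairwise adjacent (a clique of size 5), so at least 5 colors are needed.
5 colors suffice: color 1 → {n6}; color 2 → {n3, n4}; color 3 → {n1}; color 4 → {n2}; color 5 → {n5}. Each edge has distinct colors on its endpoints.

5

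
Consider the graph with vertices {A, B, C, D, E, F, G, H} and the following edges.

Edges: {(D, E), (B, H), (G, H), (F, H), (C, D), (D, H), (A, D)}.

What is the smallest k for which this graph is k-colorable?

F and H are adjacent, so at least 2 colors are needed.
One proper 2-coloring: A=red, B=blue, C=red, D=blue, E=red, F=blue, G=blue, H=red. No two adjacent vertices share a color.

2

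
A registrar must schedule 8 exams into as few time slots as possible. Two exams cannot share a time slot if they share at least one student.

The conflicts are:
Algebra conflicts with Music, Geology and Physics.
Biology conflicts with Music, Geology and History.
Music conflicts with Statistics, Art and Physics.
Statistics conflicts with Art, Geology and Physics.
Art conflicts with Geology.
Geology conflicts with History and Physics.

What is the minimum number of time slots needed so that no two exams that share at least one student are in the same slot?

3

Biology, Geology, History all conflict with each other, so at least 3 time slots are needed.
3 time slots suffice: time slot 1 → {Music, Geology}; time slot 2 → {Biology, Art, Physics}; time slot 3 → {Algebra, Statistics, History}. No two conflicting exams share a time slot.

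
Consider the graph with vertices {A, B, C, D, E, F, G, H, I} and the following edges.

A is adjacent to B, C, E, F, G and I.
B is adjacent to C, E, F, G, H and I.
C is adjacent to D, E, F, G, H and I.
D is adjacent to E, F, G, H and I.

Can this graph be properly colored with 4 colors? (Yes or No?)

Yes

The chromatic number is 4. A, B, C, F form a clique, so at least 4 colors are needed.
One proper 4-coloring: A=green, B=blue, C=red, D=blue, E=yellow, F=yellow, G=yellow, H=green, I=yellow.
That is already a proper 4-coloring.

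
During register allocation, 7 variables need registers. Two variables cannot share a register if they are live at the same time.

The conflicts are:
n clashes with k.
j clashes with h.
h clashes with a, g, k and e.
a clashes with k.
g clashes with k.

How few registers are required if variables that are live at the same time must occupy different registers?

h, g, k pairwise conflict, so at least 3 registers are needed.
Using 3 registers: n=1, j=2, h=1, a=3, g=3, k=2, e=2. Every pair that conflicts lands in different registers.

3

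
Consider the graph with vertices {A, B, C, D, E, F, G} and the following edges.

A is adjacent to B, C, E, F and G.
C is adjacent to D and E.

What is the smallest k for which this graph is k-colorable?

3

A, C, E are mutually adjacent, so at least 3 colors are needed.
3 colors suffice: color 1 → {A, D}; color 2 → {B, C, F, G}; color 3 → {E}. Each edge has distinct colors on its endpoints.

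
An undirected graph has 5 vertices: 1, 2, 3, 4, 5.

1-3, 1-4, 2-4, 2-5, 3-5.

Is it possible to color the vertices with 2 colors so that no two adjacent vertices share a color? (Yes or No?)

No

The cycle 1-3-5-2-4-1 has odd length 5, so it cannot be 2-colored; at least 3 colors are needed.
So 2 colors are not enough.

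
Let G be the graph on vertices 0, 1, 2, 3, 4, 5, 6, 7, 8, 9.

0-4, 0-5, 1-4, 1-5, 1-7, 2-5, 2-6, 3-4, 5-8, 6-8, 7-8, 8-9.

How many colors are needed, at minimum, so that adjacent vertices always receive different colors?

2

2 and 5 are adjacent, so at least 2 colors are needed.
2 colors suffice: color a → {4, 5, 6, 7, 9}; color b → {0, 1, 2, 3, 8}. Every edge joins two different colors.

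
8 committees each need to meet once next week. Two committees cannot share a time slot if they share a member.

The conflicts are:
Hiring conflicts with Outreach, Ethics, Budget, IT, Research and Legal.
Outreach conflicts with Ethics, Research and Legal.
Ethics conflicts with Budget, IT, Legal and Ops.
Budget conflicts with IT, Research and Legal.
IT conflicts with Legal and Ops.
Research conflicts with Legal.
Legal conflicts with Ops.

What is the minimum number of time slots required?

5

Hiring, Ethics, Budget, IT, Legal pairwise conflict, so at least 5 time slots are needed.
5 time slots suffice: time slot 1 → {Legal}; time slot 2 → {Hiring, Ops}; time slot 3 → {Ethics, Research}; time slot 4 → {Outreach, Budget}; time slot 5 → {IT}. Each listed conflict is separated.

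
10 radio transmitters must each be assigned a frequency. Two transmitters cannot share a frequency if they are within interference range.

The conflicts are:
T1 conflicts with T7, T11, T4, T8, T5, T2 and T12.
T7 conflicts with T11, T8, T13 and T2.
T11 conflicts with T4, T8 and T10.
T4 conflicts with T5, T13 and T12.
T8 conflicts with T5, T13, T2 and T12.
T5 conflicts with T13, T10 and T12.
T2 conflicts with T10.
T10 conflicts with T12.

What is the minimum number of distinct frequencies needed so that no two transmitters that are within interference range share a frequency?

T1, T7, T11, T8 are mutually in conflict, so at least 4 frequencies are needed.
4 frequencies suffice: frequency 1 → {T1, T13, T10}; frequency 2 → {T4, T8}; frequency 3 → {T7, T5}; frequency 4 → {T11, T2, T12}. No two conflicting transmitters share a frequency.

4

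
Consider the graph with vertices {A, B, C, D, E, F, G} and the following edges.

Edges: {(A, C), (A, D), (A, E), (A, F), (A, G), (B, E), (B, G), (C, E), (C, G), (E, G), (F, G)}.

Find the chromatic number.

4

A, C, E, G are mutually adjacent (a clique of size 4), so at least 4 colors are needed.
One proper 4-coloring: A=blue, B=blue, C=yellow, D=red, E=green, F=green, G=red. Each edge has distinct colors on its endpoints.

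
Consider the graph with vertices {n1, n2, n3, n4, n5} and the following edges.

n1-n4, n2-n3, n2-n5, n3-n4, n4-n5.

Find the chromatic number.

2

n3 and n4 are adjacent, so at least 2 colors are needed.
2 colors suffice: color red → {n2, n4}; color blue → {n1, n3, n5}. Each edge has distinct colors on its endpoints.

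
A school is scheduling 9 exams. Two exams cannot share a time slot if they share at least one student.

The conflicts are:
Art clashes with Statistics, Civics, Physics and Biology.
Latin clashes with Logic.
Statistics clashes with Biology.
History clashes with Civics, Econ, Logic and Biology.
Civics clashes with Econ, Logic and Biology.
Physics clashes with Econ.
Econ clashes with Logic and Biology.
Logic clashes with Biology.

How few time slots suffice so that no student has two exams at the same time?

5

History, Civics, Econ, Logic, Biology pairwise conflict, so at least 5 time slots are needed.
5 time slots suffice: Art=2, Latin=1, Statistics=3, History=5, Civics=4, Physics=1, Econ=3, Logic=2, Biology=1. Each listed conflict is separated.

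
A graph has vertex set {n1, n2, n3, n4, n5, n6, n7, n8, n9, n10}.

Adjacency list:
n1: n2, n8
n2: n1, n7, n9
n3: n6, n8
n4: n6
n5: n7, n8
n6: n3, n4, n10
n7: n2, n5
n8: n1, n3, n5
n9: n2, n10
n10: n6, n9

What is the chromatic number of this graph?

The cycle n2-n7-n5-n8-n1-n2 has odd length 5, so it cannot be 2-colored; at least 3 colors are needed.
One proper 3-coloring: n1=B, n2=R, n3=B, n4=B, n5=B, n6=R, n7=G, n8=R, n9=G, n10=B. Each edge has distinct colors on its endpoints.

3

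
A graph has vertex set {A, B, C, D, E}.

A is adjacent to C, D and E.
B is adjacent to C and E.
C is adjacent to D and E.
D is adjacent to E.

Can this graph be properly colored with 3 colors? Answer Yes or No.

No

A, C, D, E form a clique, so at least 4 colors are needed.
So 3 colors are not enough.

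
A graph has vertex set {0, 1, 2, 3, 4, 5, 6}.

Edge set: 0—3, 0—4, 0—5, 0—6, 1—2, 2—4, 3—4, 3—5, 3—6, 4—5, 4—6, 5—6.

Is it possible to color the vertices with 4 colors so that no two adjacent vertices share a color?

No

0, 3, 4, 5, 6 are mutually adjacent (a clique of size 5), so at least 5 colors are needed.
So 4 colors are not enough.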